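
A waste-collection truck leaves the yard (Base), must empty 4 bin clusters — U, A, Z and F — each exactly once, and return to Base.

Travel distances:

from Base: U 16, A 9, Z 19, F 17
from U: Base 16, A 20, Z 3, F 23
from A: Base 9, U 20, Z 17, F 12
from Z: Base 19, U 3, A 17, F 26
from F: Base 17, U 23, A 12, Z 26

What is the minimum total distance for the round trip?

65 — the shortest possible round trip.

Base→U→A→Z→F→Base: 16+20+17+26+17 = 96
Base→U→A→F→Z→Base: 16+20+12+26+19 = 93
Base→U→Z→A→F→Base: 16+3+17+12+17 = 65
Base→U→Z→F→A→Base: 16+3+26+12+9 = 66
Base→U→F→A→Z→Base: 16+23+12+17+19 = 87
Base→U→F→Z→A→Base: 16+23+26+17+9 = 91
Base→A→U→Z→F→Base: 9+20+3+26+17 = 75
Base→A→U→F→Z→Base: 9+20+23+26+19 = 97
Base→A→Z→U→F→Base: 9+17+3+23+17 = 69
Base→A→F→U→Z→Base: 9+12+23+3+19 = 66
Base→Z→U→A→F→Base: 19+3+20+12+17 = 71
Base→Z→A→U→F→Base: 19+17+20+23+17 = 96
The minimum is 65.
One optimal route: Base → U → Z → A → F → Base (or its reverse).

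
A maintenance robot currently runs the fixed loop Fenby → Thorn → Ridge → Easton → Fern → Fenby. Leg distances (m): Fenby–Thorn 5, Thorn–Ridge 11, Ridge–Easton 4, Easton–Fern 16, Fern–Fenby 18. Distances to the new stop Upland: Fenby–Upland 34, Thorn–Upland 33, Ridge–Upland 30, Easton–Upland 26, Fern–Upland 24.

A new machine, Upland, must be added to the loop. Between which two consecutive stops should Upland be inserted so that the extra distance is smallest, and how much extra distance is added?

Insertion cost between consecutive stops i–j is d(i,Upland) + d(Upland,j) − d(i,j):
  between Fenby and Thorn: 34 + 33 − 5 = 62
  between Thorn and Ridge: 33 + 30 − 11 = 52
  between Ridge and Easton: 30 + 26 − 4 = 52
  between Easton and Fern: 26 + 24 − 16 = 34
  between Fern and Fenby: 24 + 34 − 18 = 40
Cheapest insertion is between Easton and Fern, adding 34.
New total = 54 + 34 = 88.

Minimum extra distance: 34 m, inserting Upland between Easton and Fern.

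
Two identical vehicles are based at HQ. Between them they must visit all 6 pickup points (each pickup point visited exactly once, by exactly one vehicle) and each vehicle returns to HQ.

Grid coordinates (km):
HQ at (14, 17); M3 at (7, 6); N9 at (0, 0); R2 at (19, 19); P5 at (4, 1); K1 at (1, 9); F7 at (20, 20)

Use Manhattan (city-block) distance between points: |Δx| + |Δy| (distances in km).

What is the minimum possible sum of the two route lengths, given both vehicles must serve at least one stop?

There are 2^5 − 1 = 31 ways to divide the 6 stops into two non-empty groups. For each, the best each vehicle can do is its own shortest tour through its group:
  {M3} + {N9, R2, P5, K1, F7}: 36 + 80 = 116
  {N9} + {M3, R2, P5, K1, F7}: 62 + 76 = 138
  {M3, N9} + {R2, P5, K1, F7}: 62 + 76 = 138
  {R2} + {M3, N9, P5, K1, F7}: 14 + 80 = 94
  {M3, R2} + {N9, P5, K1, F7}: 50 + 80 = 130
  {N9, R2} + {M3, P5, K1, F7}: 76 + 76 = 152
  … (31 splits in total)
  {M3, N9, P5, K1} + {R2, F7}: 62 + 18 = 80  ← best
Best: vehicle 1 HQ → M3 → P5 → N9 → K1 → HQ = 62; vehicle 2 HQ → R2 → F7 → HQ = 18; combined 80.

Minimum combined distance: 80 km.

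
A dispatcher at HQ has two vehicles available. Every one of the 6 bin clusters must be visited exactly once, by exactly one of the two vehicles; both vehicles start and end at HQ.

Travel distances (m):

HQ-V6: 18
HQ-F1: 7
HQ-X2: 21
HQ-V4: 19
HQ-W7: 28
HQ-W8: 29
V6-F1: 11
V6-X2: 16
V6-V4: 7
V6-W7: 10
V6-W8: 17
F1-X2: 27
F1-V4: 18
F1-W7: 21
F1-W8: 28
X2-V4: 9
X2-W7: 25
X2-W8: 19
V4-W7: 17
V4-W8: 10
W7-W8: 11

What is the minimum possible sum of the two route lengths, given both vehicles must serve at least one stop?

93 m — the smallest possible combined total.

Try each way of splitting the stops between the two vehicles (each non-empty) and, for each split, find the best tour for each vehicle:
  {V6} + {F1, X2, V4, W7, W8}: 36 + 79 = 115
  {F1} + {V6, X2, V4, W7, W8}: 14 + 79 = 93
  {V6, F1} + {X2, V4, W7, W8}: 36 + 79 = 115
  {X2} + {V6, F1, V4, W7, W8}: 42 + 68 = 110
  {V6, X2} + {F1, V4, W7, W8}: 55 + 68 = 123
  {F1, X2} + {V6, V4, W7, W8}: 55 + 68 = 123
  … (31 splits in total)
Best: vehicle 1 HQ → F1 → HQ = 14; vehicle 2 HQ → V6 → W7 → W8 → V4 → X2 → HQ = 79; combined 93.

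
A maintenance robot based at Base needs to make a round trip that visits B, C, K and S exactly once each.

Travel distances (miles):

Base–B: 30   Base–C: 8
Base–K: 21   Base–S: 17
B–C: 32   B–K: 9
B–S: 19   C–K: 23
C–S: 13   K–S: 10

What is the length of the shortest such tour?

Base → B → C → K → S → Base: 30+32+23+10+17 = 112
Base → B → C → S → K → Base: 30+32+13+10+21 = 106
Base → B → K → C → S → Base: 30+9+23+13+17 = 92
Base → B → K → S → C → Base: 30+9+10+13+8 = 70
Base → B → S → C → K → Base: 30+19+13+23+21 = 106
Base → B → S → K → C → Base: 30+19+10+23+8 = 90
Base → C → B → K → S → Base: 8+32+9+10+17 = 76
Base → C → B → S → K → Base: 8+32+19+10+21 = 90
Base → C → K → B → S → Base: 8+23+9+19+17 = 76
Base → C → S → B → K → Base: 8+13+19+9+21 = 70
Base → K → B → C → S → Base: 21+9+32+13+17 = 92
Base → K → C → B → S → Base: 21+23+32+19+17 = 112
The minimum is 70.
One optimal route: Base → B → K → S → C → Base (or its reverse).

Shortest round trip = 70 miles.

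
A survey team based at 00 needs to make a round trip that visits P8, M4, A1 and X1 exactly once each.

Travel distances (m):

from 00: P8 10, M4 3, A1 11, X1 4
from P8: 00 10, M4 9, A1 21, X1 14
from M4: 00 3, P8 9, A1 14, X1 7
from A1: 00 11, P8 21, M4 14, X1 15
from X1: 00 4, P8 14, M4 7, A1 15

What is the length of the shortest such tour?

00 → P8 → M4 → A1 → X1 → 00: 10+9+14+15+4 = 52
00 → P8 → M4 → X1 → A1 → 00: 10+9+7+15+11 = 52
00 → P8 → A1 → M4 → X1 → 00: 10+21+14+7+4 = 56
00 → P8 → A1 → X1 → M4 → 00: 10+21+15+7+3 = 56
00 → P8 → X1 → M4 → A1 → 00: 10+14+7+14+11 = 56
00 → P8 → X1 → A1 → M4 → 00: 10+14+15+14+3 = 56
00 → M4 → P8 → A1 → X1 → 00: 3+9+21+15+4 = 52
00 → M4 → P8 → X1 → A1 → 00: 3+9+14+15+11 = 52
00 → M4 → A1 → P8 → X1 → 00: 3+14+21+14+4 = 56
00 → M4 → X1 → P8 → A1 → 00: 3+7+14+21+11 = 56
00 → A1 → P8 → M4 → X1 → 00: 11+21+9+7+4 = 52
00 → A1 → M4 → P8 → X1 → 00: 11+14+9+14+4 = 52
The minimum is 52.
One optimal route: 00 → P8 → M4 → A1 → X1 → 00 (or its reverse).

Minimum total distance: 52 m.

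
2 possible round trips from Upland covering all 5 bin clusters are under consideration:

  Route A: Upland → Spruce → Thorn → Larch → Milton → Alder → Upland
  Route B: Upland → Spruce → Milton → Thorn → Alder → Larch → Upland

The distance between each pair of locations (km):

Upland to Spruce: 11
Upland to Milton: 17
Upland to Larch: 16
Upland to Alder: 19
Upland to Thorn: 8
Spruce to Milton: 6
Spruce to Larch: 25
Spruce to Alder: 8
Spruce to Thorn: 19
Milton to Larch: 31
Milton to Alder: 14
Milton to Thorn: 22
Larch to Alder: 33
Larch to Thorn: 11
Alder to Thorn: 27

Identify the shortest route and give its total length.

Route A: 11 + 19 + 11 + 31 + 14 + 19 = 105
Route B: 11 + 6 + 22 + 27 + 33 + 16 = 115

105 km — Route A is the shortest.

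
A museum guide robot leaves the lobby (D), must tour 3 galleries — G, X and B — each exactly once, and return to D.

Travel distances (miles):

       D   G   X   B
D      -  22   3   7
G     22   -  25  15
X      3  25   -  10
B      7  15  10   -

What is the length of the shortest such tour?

50 miles — the shortest possible round trip.

D→G→X→B→D: 22+25+10+7 = 64
D→G→B→X→D: 22+15+10+3 = 50
D→X→G→B→D: 3+25+15+7 = 50
The minimum is 50.
One optimal route: D → G → B → X → D (or its reverse).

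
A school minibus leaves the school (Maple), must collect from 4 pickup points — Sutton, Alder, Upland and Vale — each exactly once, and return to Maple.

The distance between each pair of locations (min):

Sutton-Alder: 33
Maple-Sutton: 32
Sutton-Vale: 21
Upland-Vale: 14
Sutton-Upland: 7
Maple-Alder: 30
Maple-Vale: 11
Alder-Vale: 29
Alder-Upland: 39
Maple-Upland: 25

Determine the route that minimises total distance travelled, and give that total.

Shortest round trip = 95 min.

With 4 stops there are 4!/2 = 12 distinct round trips (a route and its reverse cost the same).
Maple - Sutton - Alder - Upland - Vale - Maple: 32+33+39+14+11 = 129
Maple - Sutton - Alder - Vale - Upland - Maple: 32+33+29+14+25 = 133
Maple - Sutton - Upland - Alder - Vale - Maple: 32+7+39+29+11 = 118
Maple - Sutton - Upland - Vale - Alder - Maple: 32+7+14+29+30 = 112
Maple - Sutton - Vale - Alder - Upland - Maple: 32+21+29+39+25 = 146
Maple - Sutton - Vale - Upland - Alder - Maple: 32+21+14+39+30 = 136
Maple - Alder - Sutton - Upland - Vale - Maple: 30+33+7+14+11 = 95
Maple - Alder - Sutton - Vale - Upland - Maple: 30+33+21+14+25 = 123
Maple - Alder - Upland - Sutton - Vale - Maple: 30+39+7+21+11 = 108
Maple - Alder - Vale - Sutton - Upland - Maple: 30+29+21+7+25 = 112
Maple - Upland - Sutton - Alder - Vale - Maple: 25+7+33+29+11 = 105
Maple - Upland - Alder - Sutton - Vale - Maple: 25+39+33+21+11 = 129
The minimum is 95.
One optimal route: Maple → Alder → Sutton → Upland → Vale → Maple (or its reverse).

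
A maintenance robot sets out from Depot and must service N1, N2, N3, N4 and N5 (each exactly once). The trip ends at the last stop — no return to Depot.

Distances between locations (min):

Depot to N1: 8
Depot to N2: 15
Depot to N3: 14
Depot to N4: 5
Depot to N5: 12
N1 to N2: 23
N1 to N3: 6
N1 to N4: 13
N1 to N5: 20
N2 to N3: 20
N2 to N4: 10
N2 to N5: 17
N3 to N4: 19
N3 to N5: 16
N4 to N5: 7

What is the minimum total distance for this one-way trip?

Minimum one-way distance = 47 min.

There are 5! = 120 possible orderings.
Depot→N1→N2→N3→N4→N5: 8+23+20+19+7 = 77
Depot→N1→N2→N3→N5→N4: 8+23+20+16+7 = 74
Depot→N1→N2→N4→N3→N5: 8+23+10+19+16 = 76
Depot→N1→N2→N4→N5→N3: 8+23+10+7+16 = 64
Depot→N1→N2→N5→N3→N4: 8+23+17+16+19 = 83
Depot→N1→N2→N5→N4→N3: 8+23+17+7+19 = 74
Depot→N1→N3→N2→N4→N5: 8+6+20+10+7 = 51
Depot→N1→N3→N2→N5→N4: 8+6+20+17+7 = 58
Depot→N1→N3→N4→N2→N5: 8+6+19+10+17 = 60
Depot→N1→N3→N4→N5→N2: 8+6+19+7+17 = 57
Depot→N1→N3→N5→N2→N4: 8+6+16+17+10 = 57
Depot→N1→N3→N5→N4→N2: 8+6+16+7+10 = 47
Depot→N1→N4→N2→N3→N5: 8+13+10+20+16 = 67
Depot→N1→N4→N2→N5→N3: 8+13+10+17+16 = 64
… (106 more)
The minimum is 47.
One shortest path: Depot → N1 → N3 → N5 → N4 → N2.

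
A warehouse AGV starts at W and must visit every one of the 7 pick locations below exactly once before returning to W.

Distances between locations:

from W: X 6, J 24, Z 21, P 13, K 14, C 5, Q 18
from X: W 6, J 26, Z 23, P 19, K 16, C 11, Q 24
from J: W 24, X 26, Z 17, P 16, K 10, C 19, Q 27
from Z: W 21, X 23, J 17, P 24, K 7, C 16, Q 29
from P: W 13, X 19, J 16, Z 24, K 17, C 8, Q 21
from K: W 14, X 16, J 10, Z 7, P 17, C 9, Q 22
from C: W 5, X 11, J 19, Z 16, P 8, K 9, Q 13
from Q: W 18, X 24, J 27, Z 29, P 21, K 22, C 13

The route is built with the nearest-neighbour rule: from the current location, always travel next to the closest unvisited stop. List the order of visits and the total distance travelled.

From W: distances to unvisited — C=5, X=6, P=13, K=14, Q=18, Z=21, J=24. Nearest is C (5).
From C: distances to unvisited — P=8, K=9, X=11, Q=13, Z=16, J=19. Nearest is P (8).
From P: distances to unvisited — J=16, K=17, X=19, Q=21, Z=24. Nearest is J (16).
From J: distances to unvisited — K=10, Z=17, X=26, Q=27. Nearest is K (10).
From K: distances to unvisited — Z=7, X=16, Q=22. Nearest is Z (7).
From Z: distances to unvisited — X=23, Q=29. Nearest is X (23).
From X: distances to unvisited — Q=24. Nearest is Q (24).
Return Q→W: 18.
Total = 5 + 8 + 16 + 10 + 7 + 23 + 24 + 18 = 111.

111 along W → C → P → J → K → Z → X → Q → W.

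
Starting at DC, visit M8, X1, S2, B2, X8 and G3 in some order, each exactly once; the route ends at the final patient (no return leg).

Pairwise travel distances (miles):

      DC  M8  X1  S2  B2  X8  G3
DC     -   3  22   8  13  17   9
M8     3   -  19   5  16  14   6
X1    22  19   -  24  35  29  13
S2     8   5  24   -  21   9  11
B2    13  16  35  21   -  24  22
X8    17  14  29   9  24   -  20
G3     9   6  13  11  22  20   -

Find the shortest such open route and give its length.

There are 6! = 720 possible orderings.
DC → M8 → X1 → S2 → B2 → X8 → G3: 3+19+24+21+24+20 = 111
DC → M8 → X1 → S2 → B2 → G3 → X8: 3+19+24+21+22+20 = 109
DC → M8 → X1 → S2 → X8 → B2 → G3: 3+19+24+9+24+22 = 101
DC → M8 → X1 → S2 → X8 → G3 → B2: 3+19+24+9+20+22 = 97
DC → M8 → X1 → S2 → G3 → B2 → X8: 3+19+24+11+22+24 = 103
DC → M8 → X1 → S2 → G3 → X8 → B2: 3+19+24+11+20+24 = 101
DC → M8 → X1 → B2 → S2 → X8 → G3: 3+19+35+21+9+20 = 107
DC → M8 → X1 → B2 → S2 → G3 → X8: 3+19+35+21+11+20 = 109
… (712 more)
DC → B2 → X8 → S2 → M8 → G3 → X1: 13+24+9+5+6+13 = 70  ← best
The minimum is 70.
One shortest path: DC → B2 → X8 → S2 → M8 → G3 → X1.

Minimum one-way distance = 70 miles.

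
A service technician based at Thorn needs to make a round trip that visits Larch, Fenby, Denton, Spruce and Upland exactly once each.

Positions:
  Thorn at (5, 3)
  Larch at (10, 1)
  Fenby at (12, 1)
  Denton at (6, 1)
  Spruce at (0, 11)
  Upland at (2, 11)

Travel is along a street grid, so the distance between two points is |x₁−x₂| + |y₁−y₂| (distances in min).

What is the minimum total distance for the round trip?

44 min — the shortest possible round trip.

With 5 stops there are 5!/2 = 60 distinct round trips (a route and its reverse cost the same).
Thorn - Larch - Fenby - Denton - Spruce - Upland - Thorn: 7+2+6+16+2+11 = 44
Thorn - Larch - Fenby - Denton - Upland - Spruce - Thorn: 7+2+6+14+2+13 = 44
Thorn - Larch - Fenby - Spruce - Denton - Upland - Thorn: 7+2+22+16+14+11 = 72
Thorn - Larch - Fenby - Spruce - Upland - Denton - Thorn: 7+2+22+2+14+3 = 50
Thorn - Larch - Fenby - Upland - Denton - Spruce - Thorn: 7+2+20+14+16+13 = 72
Thorn - Larch - Fenby - Upland - Spruce - Denton - Thorn: 7+2+20+2+16+3 = 50
Thorn - Larch - Denton - Fenby - Spruce - Upland - Thorn: 7+4+6+22+2+11 = 52
Thorn - Larch - Denton - Fenby - Upland - Spruce - Thorn: 7+4+6+20+2+13 = 52
Thorn - Larch - Denton - Spruce - Fenby - Upland - Thorn: 7+4+16+22+20+11 = 80
Thorn - Larch - Denton - Spruce - Upland - Fenby - Thorn: 7+4+16+2+20+9 = 58
Thorn - Larch - Denton - Upland - Fenby - Spruce - Thorn: 7+4+14+20+22+13 = 80
Thorn - Larch - Denton - Upland - Spruce - Fenby - Thorn: 7+4+14+2+22+9 = 58
Thorn - Larch - Spruce - Fenby - Denton - Upland - Thorn: 7+20+22+6+14+11 = 80
Thorn - Larch - Spruce - Fenby - Upland - Denton - Thorn: 7+20+22+20+14+3 = 86
… (46 more)
The minimum is 44.
One optimal route: Thorn → Larch → Fenby → Denton → Spruce → Upland → Thorn (or its reverse).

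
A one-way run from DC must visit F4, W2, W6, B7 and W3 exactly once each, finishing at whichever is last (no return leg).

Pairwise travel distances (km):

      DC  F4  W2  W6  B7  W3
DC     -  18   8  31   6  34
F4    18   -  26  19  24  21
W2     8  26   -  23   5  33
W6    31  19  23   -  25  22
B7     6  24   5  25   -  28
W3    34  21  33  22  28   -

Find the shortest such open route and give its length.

There are 5! = 120 possible orderings.
DC → F4 → W2 → W6 → B7 → W3: 18+26+23+25+28 = 120
DC → F4 → W2 → W6 → W3 → B7: 18+26+23+22+28 = 117
DC → F4 → W2 → B7 → W6 → W3: 18+26+5+25+22 = 96
DC → F4 → W2 → B7 → W3 → W6: 18+26+5+28+22 = 99
DC → F4 → W2 → W3 → W6 → B7: 18+26+33+22+25 = 124
DC → F4 → W2 → W3 → B7 → W6: 18+26+33+28+25 = 130
DC → F4 → W6 → W2 → B7 → W3: 18+19+23+5+28 = 93
DC → F4 → W6 → W2 → W3 → B7: 18+19+23+33+28 = 121
DC → F4 → W6 → B7 → W2 → W3: 18+19+25+5+33 = 100
DC → F4 → W6 → B7 → W3 → W2: 18+19+25+28+33 = 123
DC → F4 → W6 → W3 → W2 → B7: 18+19+22+33+5 = 97
DC → F4 → W6 → W3 → B7 → W2: 18+19+22+28+5 = 92
DC → F4 → B7 → W2 → W6 → W3: 18+24+5+23+22 = 92
DC → F4 → B7 → W2 → W3 → W6: 18+24+5+33+22 = 102
… (106 more)
DC → B7 → W2 → W6 → F4 → W3: 6+5+23+19+21 = 74  ← best
The minimum is 74.
One shortest path: DC → B7 → W2 → W6 → F4 → W3.

Minimum one-way distance = 74 km.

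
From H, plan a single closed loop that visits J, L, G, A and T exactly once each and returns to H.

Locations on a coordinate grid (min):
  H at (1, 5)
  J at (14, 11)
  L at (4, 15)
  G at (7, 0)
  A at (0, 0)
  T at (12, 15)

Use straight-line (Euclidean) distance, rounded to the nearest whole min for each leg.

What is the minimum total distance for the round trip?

Shortest round trip = 47 min.

With 5 stops there are 5!/2 = 60 distinct round trips (a route and its reverse cost the same).
H → J → L → G → A → T → H: 14+11+15+7+19+15 = 81
H → J → L → G → T → A → H: 14+11+15+16+19+5 = 80
H → J → L → A → G → T → H: 14+11+16+7+16+15 = 79
H → J → L → A → T → G → H: 14+11+16+19+16+8 = 84
H → J → L → T → G → A → H: 14+11+8+16+7+5 = 61
H → J → L → T → A → G → H: 14+11+8+19+7+8 = 67
H → J → G → L → A → T → H: 14+13+15+16+19+15 = 92
H → J → G → L → T → A → H: 14+13+15+8+19+5 = 74
H → J → G → A → L → T → H: 14+13+7+16+8+15 = 73
H → J → G → A → T → L → H: 14+13+7+19+8+10 = 71
H → J → G → T → L → A → H: 14+13+16+8+16+5 = 72
H → J → G → T → A → L → H: 14+13+16+19+16+10 = 88
H → J → A → L → G → T → H: 14+18+16+15+16+15 = 94
H → J → A → L → T → G → H: 14+18+16+8+16+8 = 80
… (46 more)
H → L → T → J → G → A → H: 10+8+4+13+7+5 = 47  ← best
The minimum is 47.
One optimal route: H → L → T → J → G → A → H (or its reverse).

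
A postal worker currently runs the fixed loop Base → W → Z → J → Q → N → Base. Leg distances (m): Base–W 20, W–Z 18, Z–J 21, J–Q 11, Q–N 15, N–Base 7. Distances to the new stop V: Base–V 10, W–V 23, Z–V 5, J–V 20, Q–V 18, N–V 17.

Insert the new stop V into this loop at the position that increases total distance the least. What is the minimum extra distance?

Insertion cost between consecutive stops i–j is d(i,V) + d(V,j) − d(i,j):
  between Base and W: 10 + 23 − 20 = 13
  between W and Z: 23 + 5 − 18 = 10
  between Z and J: 5 + 20 − 21 = 4
  between J and Q: 20 + 18 − 11 = 27
  between Q and N: 18 + 17 − 15 = 20
  between N and Base: 17 + 10 − 7 = 20
Cheapest insertion is between Z and J, adding 4.
New total = 92 + 4 = 96.

Minimum extra distance: 4 m, inserting V between Z and J.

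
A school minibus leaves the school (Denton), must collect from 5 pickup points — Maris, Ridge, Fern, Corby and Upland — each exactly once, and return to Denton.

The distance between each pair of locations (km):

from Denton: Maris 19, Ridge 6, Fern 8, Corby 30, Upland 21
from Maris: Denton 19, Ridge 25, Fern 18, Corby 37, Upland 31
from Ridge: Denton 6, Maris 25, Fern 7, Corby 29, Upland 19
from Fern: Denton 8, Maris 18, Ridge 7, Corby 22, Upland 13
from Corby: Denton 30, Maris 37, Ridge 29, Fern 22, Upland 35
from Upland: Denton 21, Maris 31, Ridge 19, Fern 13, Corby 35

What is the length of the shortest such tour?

Shortest round trip = 116 km.

Denton → Maris → Ridge → Fern → Corby → Upland → Denton: 19+25+7+22+35+21 = 129
Denton → Maris → Ridge → Fern → Upland → Corby → Denton: 19+25+7+13+35+30 = 129
Denton → Maris → Ridge → Corby → Fern → Upland → Denton: 19+25+29+22+13+21 = 129
Denton → Maris → Ridge → Corby → Upland → Fern → Denton: 19+25+29+35+13+8 = 129
Denton → Maris → Ridge → Upland → Fern → Corby → Denton: 19+25+19+13+22+30 = 128
Denton → Maris → Ridge → Upland → Corby → Fern → Denton: 19+25+19+35+22+8 = 128
Denton → Maris → Fern → Ridge → Corby → Upland → Denton: 19+18+7+29+35+21 = 129
Denton → Maris → Fern → Ridge → Upland → Corby → Denton: 19+18+7+19+35+30 = 128
Denton → Maris → Fern → Corby → Ridge → Upland → Denton: 19+18+22+29+19+21 = 128
Denton → Maris → Fern → Corby → Upland → Ridge → Denton: 19+18+22+35+19+6 = 119
Denton → Maris → Fern → Upland → Ridge → Corby → Denton: 19+18+13+19+29+30 = 128
Denton → Maris → Fern → Upland → Corby → Ridge → Denton: 19+18+13+35+29+6 = 120
Denton → Maris → Corby → Ridge → Fern → Upland → Denton: 19+37+29+7+13+21 = 126
Denton → Maris → Corby → Ridge → Upland → Fern → Denton: 19+37+29+19+13+8 = 125
… (46 more)
Denton → Maris → Corby → Fern → Upland → Ridge → Denton: 19+37+22+13+19+6 = 116  ← best
The minimum is 116.
One optimal route: Denton → Maris → Corby → Fern → Upland → Ridge → Denton (or its reverse).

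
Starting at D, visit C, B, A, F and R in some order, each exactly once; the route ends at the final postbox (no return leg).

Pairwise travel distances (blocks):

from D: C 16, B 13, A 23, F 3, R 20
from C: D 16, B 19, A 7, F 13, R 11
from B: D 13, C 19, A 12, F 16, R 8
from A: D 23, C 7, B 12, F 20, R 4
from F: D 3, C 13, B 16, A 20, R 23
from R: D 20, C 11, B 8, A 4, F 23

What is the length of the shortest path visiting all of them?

Minimum one-way distance = 35 blocks.

There are 5! = 120 possible orderings.
D - C - B - A - F - R: 16+19+12+20+23 = 90
D - C - B - A - R - F: 16+19+12+4+23 = 74
D - C - B - F - A - R: 16+19+16+20+4 = 75
D - C - B - F - R - A: 16+19+16+23+4 = 78
D - C - B - R - A - F: 16+19+8+4+20 = 67
D - C - B - R - F - A: 16+19+8+23+20 = 86
D - C - A - B - F - R: 16+7+12+16+23 = 74
D - C - A - B - R - F: 16+7+12+8+23 = 66
D - C - A - F - B - R: 16+7+20+16+8 = 67
D - C - A - F - R - B: 16+7+20+23+8 = 74
D - C - A - R - B - F: 16+7+4+8+16 = 51
D - C - A - R - F - B: 16+7+4+23+16 = 66
D - C - F - B - A - R: 16+13+16+12+4 = 61
D - C - F - B - R - A: 16+13+16+8+4 = 57
… (106 more)
D - F - C - A - R - B: 3+13+7+4+8 = 35  ← best
The minimum is 35.
One shortest path: D → F → C → A → R → B.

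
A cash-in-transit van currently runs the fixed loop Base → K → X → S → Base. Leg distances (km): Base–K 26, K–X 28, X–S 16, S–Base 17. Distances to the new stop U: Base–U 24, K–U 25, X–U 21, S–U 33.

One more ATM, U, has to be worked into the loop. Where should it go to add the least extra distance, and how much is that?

Insertion cost between consecutive stops i–j is d(i,U) + d(U,j) − d(i,j):
  between Base and K: 24 + 25 − 26 = 23
  between K and X: 25 + 21 − 28 = 18
  between X and S: 21 + 33 − 16 = 38
  between S and Base: 33 + 24 − 17 = 40
Cheapest insertion is between K and X, adding 18.
New total = 87 + 18 = 105.

Adding 18 km by placing U on the K–X leg.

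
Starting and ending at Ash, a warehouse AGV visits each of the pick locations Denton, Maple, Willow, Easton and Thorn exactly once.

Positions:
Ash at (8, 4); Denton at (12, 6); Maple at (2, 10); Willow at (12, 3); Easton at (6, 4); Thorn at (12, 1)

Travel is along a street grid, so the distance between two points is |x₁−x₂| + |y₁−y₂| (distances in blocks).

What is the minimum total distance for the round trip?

Minimum total distance: 38 blocks.

Ash → Denton → Maple → Willow → Easton → Thorn → Ash: 6+14+17+7+9+7 = 60
Ash → Denton → Maple → Willow → Thorn → Easton → Ash: 6+14+17+2+9+2 = 50
Ash → Denton → Maple → Easton → Willow → Thorn → Ash: 6+14+10+7+2+7 = 46
Ash → Denton → Maple → Easton → Thorn → Willow → Ash: 6+14+10+9+2+5 = 46
Ash → Denton → Maple → Thorn → Willow → Easton → Ash: 6+14+19+2+7+2 = 50
Ash → Denton → Maple → Thorn → Easton → Willow → Ash: 6+14+19+9+7+5 = 60
Ash → Denton → Willow → Maple → Easton → Thorn → Ash: 6+3+17+10+9+7 = 52
Ash → Denton → Willow → Maple → Thorn → Easton → Ash: 6+3+17+19+9+2 = 56
Ash → Denton → Willow → Easton → Maple → Thorn → Ash: 6+3+7+10+19+7 = 52
Ash → Denton → Willow → Easton → Thorn → Maple → Ash: 6+3+7+9+19+12 = 56
Ash → Denton → Willow → Thorn → Maple → Easton → Ash: 6+3+2+19+10+2 = 42
Ash → Denton → Willow → Thorn → Easton → Maple → Ash: 6+3+2+9+10+12 = 42
Ash → Denton → Easton → Maple → Willow → Thorn → Ash: 6+8+10+17+2+7 = 50
Ash → Denton → Easton → Maple → Thorn → Willow → Ash: 6+8+10+19+2+5 = 50
… (46 more)
Ash → Willow → Thorn → Denton → Maple → Easton → Ash: 5+2+5+14+10+2 = 38  ← best
The minimum is 38.
One optimal route: Ash → Willow → Thorn → Denton → Maple → Easton → Ash (or its reverse).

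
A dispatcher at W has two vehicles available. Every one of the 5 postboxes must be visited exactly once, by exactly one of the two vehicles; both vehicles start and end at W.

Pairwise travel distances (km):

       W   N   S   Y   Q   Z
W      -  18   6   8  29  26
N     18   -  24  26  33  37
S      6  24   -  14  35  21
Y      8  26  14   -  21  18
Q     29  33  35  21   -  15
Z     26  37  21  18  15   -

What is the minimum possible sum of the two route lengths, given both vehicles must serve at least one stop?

Minimum combined distance: 104 km.

Check every non-empty split of the stops between the two vehicles; for each half take its own optimal tour:
  {N} + {S, Y, Q, Z}: 36 + 71 = 107
  {S} + {N, Y, Q, Z}: 12 + 92 = 104
  {N, S} + {Y, Q, Z}: 48 + 70 = 118
  {Y} + {N, S, Q, Z}: 16 + 93 = 109
  {N, Y} + {S, Q, Z}: 52 + 71 = 123
  {S, Y} + {N, Q, Z}: 28 + 92 = 120
  … (15 splits in total)
Best: vehicle 1 W → S → W = 12; vehicle 2 W → N → Q → Z → Y → W = 92; combined 104.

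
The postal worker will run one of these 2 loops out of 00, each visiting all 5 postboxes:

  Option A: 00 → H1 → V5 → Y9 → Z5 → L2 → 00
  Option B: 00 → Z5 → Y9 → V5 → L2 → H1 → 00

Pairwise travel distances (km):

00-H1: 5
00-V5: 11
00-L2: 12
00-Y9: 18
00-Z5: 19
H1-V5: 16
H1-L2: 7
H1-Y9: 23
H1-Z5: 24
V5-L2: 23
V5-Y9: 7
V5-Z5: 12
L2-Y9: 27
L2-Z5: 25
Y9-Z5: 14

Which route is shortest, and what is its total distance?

Option A: 5 + 16 + 7 + 14 + 25 + 12 = 79
Option B: 19 + 14 + 7 + 23 + 7 + 5 = 75

75 km — Option B is the shortest.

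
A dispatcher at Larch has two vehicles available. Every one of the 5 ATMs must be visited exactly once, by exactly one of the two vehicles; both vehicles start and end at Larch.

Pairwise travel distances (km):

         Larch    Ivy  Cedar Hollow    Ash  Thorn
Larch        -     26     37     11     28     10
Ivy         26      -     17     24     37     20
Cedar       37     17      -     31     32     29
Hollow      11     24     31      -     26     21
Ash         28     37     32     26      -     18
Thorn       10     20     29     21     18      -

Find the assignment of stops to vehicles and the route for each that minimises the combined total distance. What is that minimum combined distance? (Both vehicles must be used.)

Minimum combined distance: 125 km.

Check every non-empty split of the stops between the two vehicles; for each half take its own optimal tour:
  {Ivy} + {Cedar, Hollow, Ash, Thorn}: 52 + 102 = 154
  {Cedar} + {Ivy, Hollow, Ash, Thorn}: 74 + 100 = 174
  {Ivy, Cedar} + {Hollow, Ash, Thorn}: 80 + 65 = 145
  {Hollow} + {Ivy, Cedar, Ash, Thorn}: 22 + 103 = 125
  {Ivy, Hollow} + {Cedar, Ash, Thorn}: 61 + 97 = 158
  {Cedar, Hollow} + {Ivy, Ash, Thorn}: 79 + 91 = 170
  … (15 splits in total)
Best: vehicle 1 Larch → Hollow → Larch = 22; vehicle 2 Larch → Ivy → Cedar → Ash → Thorn → Larch = 103; combined 125.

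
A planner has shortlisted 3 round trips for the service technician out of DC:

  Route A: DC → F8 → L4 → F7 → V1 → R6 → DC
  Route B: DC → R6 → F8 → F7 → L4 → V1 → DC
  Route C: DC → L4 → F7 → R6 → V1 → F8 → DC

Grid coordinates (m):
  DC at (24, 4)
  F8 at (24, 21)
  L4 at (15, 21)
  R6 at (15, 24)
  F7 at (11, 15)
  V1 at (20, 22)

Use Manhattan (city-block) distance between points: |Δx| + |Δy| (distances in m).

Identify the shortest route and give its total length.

78 m — Route C is the shortest.

Route A: 17 + 9 + 10 + 16 + 7 + 29 = 88
Route B: 29 + 12 + 19 + 10 + 6 + 22 = 98
Route C: 26 + 10 + 13 + 7 + 5 + 17 = 78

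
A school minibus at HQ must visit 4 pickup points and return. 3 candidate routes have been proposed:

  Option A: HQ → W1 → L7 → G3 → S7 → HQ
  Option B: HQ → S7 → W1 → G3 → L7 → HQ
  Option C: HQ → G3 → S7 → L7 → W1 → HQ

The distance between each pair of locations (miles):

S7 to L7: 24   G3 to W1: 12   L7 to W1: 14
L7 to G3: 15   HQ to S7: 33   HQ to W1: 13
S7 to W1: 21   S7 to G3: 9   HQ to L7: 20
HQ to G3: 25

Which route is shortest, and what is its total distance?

Option A: 13 + 14 + 15 + 9 + 33 = 84
Option B: 33 + 21 + 12 + 15 + 20 = 101
Option C: 25 + 9 + 24 + 14 + 13 = 85

Shortest is Option A, total 84 miles.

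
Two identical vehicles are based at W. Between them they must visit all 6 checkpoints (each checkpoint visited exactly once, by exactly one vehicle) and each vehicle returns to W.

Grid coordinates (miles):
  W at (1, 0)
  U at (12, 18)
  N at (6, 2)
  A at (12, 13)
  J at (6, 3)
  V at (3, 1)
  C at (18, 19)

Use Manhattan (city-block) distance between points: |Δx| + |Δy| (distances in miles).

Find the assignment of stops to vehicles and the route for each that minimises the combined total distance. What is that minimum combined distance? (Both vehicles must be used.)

Try each way of splitting the stops between the two vehicles (each non-empty) and, for each split, find the best tour for each vehicle:
  {U} + {N, A, J, V, C}: 58 + 72 = 130
  {N} + {U, A, J, V, C}: 14 + 72 = 86
  {U, N} + {A, J, V, C}: 58 + 72 = 130
  {A} + {U, N, J, V, C}: 48 + 72 = 120
  {U, A} + {N, J, V, C}: 58 + 72 = 130
  {N, A} + {U, J, V, C}: 48 + 72 = 120
  … (31 splits in total)
  {V} + {U, N, A, J, C}: 6 + 72 = 78  ← best
Best: vehicle 1 W → V → W = 6; vehicle 2 W → U → C → A → J → N → W = 72; combined 78.

78 miles — the smallest possible combined total.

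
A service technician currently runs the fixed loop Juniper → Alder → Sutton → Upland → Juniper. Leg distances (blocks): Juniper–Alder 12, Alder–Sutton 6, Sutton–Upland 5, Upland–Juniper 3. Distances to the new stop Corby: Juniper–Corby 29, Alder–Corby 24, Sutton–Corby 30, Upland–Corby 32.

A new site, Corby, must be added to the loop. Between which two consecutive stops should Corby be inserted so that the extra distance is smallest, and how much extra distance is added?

+41 blocks — insert Corby between Juniper and Alder.

Insertion cost between consecutive stops i–j is d(i,Corby) + d(Corby,j) − d(i,j):
  between Juniper and Alder: 29 + 24 − 12 = 41
  between Alder and Sutton: 24 + 30 − 6 = 48
  between Sutton and Upland: 30 + 32 − 5 = 57
  between Upland and Juniper: 32 + 29 − 3 = 58
Cheapest insertion is between Juniper and Alder, adding 41.
New total = 26 + 41 = 67.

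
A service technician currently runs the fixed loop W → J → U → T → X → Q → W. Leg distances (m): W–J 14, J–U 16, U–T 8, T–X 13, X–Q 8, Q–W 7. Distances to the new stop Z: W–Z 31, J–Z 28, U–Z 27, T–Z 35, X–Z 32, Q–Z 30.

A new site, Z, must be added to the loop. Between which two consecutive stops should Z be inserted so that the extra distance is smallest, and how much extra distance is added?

Minimum extra distance: 39 m, inserting Z between J and U.

Insertion cost between consecutive stops i–j is d(i,Z) + d(Z,j) − d(i,j):
  between W and J: 31 + 28 − 14 = 45
  between J and U: 28 + 27 − 16 = 39
  between U and T: 27 + 35 − 8 = 54
  between T and X: 35 + 32 − 13 = 54
  between X and Q: 32 + 30 − 8 = 54
  between Q and W: 30 + 31 − 7 = 54
Cheapest insertion is between J and U, adding 39.
New total = 66 + 39 = 105.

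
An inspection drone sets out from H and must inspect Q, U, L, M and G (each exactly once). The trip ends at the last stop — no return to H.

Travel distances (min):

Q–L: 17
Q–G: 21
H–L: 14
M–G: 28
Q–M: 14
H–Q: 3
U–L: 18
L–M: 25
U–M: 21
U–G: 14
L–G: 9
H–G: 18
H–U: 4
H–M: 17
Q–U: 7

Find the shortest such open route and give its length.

There are 5! = 120 possible orderings.
H → Q → U → L → M → G: 3+7+18+25+28 = 81
H → Q → U → L → G → M: 3+7+18+9+28 = 65
H → Q → U → M → L → G: 3+7+21+25+9 = 65
H → Q → U → M → G → L: 3+7+21+28+9 = 68
H → Q → U → G → L → M: 3+7+14+9+25 = 58
H → Q → U → G → M → L: 3+7+14+28+25 = 77
H → Q → L → U → M → G: 3+17+18+21+28 = 87
H → Q → L → U → G → M: 3+17+18+14+28 = 80
H → Q → L → M → U → G: 3+17+25+21+14 = 80
H → Q → L → M → G → U: 3+17+25+28+14 = 87
H → Q → L → G → U → M: 3+17+9+14+21 = 64
H → Q → L → G → M → U: 3+17+9+28+21 = 78
H → Q → M → U → L → G: 3+14+21+18+9 = 65
H → Q → M → U → G → L: 3+14+21+14+9 = 61
… (106 more)
The minimum is 58.
One shortest path: H → Q → U → G → L → M.

Shortest open route: 58 min.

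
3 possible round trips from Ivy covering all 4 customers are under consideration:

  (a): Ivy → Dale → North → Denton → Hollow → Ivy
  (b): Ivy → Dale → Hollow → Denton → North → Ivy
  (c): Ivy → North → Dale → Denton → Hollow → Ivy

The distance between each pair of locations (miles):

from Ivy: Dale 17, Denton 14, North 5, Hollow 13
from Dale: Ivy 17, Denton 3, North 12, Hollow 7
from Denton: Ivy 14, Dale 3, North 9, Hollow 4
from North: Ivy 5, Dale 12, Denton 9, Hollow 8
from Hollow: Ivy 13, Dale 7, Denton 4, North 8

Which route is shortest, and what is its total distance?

(a): 17 + 12 + 9 + 4 + 13 = 55
(b): 17 + 7 + 4 + 9 + 5 = 42
(c): 5 + 12 + 3 + 4 + 13 = 37

37 miles — (c) is the shortest.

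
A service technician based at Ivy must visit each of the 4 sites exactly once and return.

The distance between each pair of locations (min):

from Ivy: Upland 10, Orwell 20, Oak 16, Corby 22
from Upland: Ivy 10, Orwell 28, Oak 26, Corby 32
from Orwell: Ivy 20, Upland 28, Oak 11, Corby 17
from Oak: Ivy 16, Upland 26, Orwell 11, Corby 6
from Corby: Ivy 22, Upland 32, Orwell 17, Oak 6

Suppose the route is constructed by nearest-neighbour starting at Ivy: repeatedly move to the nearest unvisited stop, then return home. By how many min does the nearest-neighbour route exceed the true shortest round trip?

Ivy: Upland=10, Oak=16, Orwell=20, Corby=22 ⇒ Upland
Upland: Oak=26, Orwell=28, Corby=32 ⇒ Oak
Oak: Corby=6, Orwell=11 ⇒ Corby
Corby: Orwell=17 ⇒ Orwell
NN route Ivy → Upland → Oak → Corby → Orwell → Ivy costs 79.
Optimal: Ivy → Upland → Orwell → Oak → Corby → Ivy costs 77 (by enumerating all 12 distinct tours).
Excess = 79 − 77 = 2.

The nearest-neighbour route is 2 min longer than optimal.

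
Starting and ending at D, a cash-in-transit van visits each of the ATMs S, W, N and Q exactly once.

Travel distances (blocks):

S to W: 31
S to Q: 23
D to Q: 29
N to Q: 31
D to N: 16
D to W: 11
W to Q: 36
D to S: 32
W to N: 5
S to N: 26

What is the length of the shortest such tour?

D - S - W - N - Q - D: 32+31+5+31+29 = 128
D - S - W - Q - N - D: 32+31+36+31+16 = 146
D - S - N - W - Q - D: 32+26+5+36+29 = 128
D - S - N - Q - W - D: 32+26+31+36+11 = 136
D - S - Q - W - N - D: 32+23+36+5+16 = 112
D - S - Q - N - W - D: 32+23+31+5+11 = 102
D - W - S - N - Q - D: 11+31+26+31+29 = 128
D - W - S - Q - N - D: 11+31+23+31+16 = 112
D - W - N - S - Q - D: 11+5+26+23+29 = 94
D - W - Q - S - N - D: 11+36+23+26+16 = 112
D - N - S - W - Q - D: 16+26+31+36+29 = 138
D - N - W - S - Q - D: 16+5+31+23+29 = 104
The minimum is 94.
One optimal route: D → W → N → S → Q → D (or its reverse).

Shortest round trip = 94 blocks.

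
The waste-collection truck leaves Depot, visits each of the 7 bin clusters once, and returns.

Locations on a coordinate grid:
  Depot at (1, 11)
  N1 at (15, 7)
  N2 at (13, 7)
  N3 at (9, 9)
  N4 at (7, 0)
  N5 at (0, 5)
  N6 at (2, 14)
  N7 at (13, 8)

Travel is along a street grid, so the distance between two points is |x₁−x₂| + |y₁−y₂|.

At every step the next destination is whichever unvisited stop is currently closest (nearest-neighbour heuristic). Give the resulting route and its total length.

Nearest-neighbour total = 64; route Depot → N6 → N5 → N4 → N3 → N7 → N2 → N1 → Depot.

At Depot the remaining stops are N6 4, N5 7, N3 10, N7 15, N2 16, N4 17, N1 18; go to N6.
At N6 the remaining stops are N5 11, N3 12, N7 17, N2 18, N4 19, N1 20; go to N5.
At N5 the remaining stops are N4 12, N3 13, N2 15, N7 16, N1 17; go to N4.
At N4 the remaining stops are N3 11, N2 13, N7 14, N1 15; go to N3.
At N3 the remaining stops are N7 5, N2 6, N1 8; go to N7.
At N7 the remaining stops are N2 1, N1 3; go to N2.
At N2 the remaining stops are N1 2; go to N1.
Return N1→Depot: 18.
Total = 4 + 11 + 12 + 11 + 5 + 1 + 2 + 18 = 64.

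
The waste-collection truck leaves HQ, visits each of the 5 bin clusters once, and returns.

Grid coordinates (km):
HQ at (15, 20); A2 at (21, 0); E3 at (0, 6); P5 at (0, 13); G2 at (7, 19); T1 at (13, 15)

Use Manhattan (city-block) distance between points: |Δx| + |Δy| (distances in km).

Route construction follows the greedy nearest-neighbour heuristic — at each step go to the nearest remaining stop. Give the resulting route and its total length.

Total distance 90 km via the nearest-neighbour route HQ → T1 → G2 → P5 → E3 → A2 → HQ.

HQ → [T1:7 / G2:9 / P5:22 / A2:26 / E3:29] → T1 (7)
T1 → [G2:10 / P5:15 / E3:22 / A2:23] → G2 (10)
G2 → [P5:13 / E3:20 / A2:33] → P5 (13)
P5 → [E3:7 / A2:34] → E3 (7)
E3 → [A2:27] → A2 (27)
Return A2→HQ: 26.
Total = 7 + 10 + 13 + 7 + 27 + 26 = 90.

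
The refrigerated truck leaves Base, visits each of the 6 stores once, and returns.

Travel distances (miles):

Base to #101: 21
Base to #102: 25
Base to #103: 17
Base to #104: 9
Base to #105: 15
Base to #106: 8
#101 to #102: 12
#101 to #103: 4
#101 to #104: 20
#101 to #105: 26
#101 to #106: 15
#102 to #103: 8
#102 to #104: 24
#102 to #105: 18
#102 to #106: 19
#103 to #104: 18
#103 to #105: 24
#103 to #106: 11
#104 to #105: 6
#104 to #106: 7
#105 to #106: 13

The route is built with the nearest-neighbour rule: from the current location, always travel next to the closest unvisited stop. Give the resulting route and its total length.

Base → [#106:8 / #104:9 / #105:15 / #103:17 / #101:21 / #102:25] → #106 (8)
#106 → [#104:7 / #103:11 / #105:13 / #101:15 / #102:19] → #104 (7)
#104 → [#105:6 / #103:18 / #101:20 / #102:24] → #105 (6)
#105 → [#102:18 / #103:24 / #101:26] → #102 (18)
#102 → [#103:8 / #101:12] → #103 (8)
#103 → [#101:4] → #101 (4)
Return #101→Base: 21.
Total = 8 + 7 + 6 + 18 + 8 + 4 + 21 = 72.

72 miles along Base → #106 → #104 → #105 → #102 → #103 → #101 → Base.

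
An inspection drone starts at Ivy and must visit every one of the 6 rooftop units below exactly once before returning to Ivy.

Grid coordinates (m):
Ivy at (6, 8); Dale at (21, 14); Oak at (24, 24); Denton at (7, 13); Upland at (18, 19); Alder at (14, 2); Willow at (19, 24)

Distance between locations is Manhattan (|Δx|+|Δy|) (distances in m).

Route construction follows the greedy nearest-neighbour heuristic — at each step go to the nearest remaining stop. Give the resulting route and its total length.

Total distance 86 m via the nearest-neighbour route Ivy → Denton → Dale → Upland → Willow → Oak → Alder → Ivy.

Ivy → [Denton:6 / Alder:14 / Dale:21 / Upland:23 / Willow:29 / Oak:34] → Denton (6)
Denton → [Dale:15 / Upland:17 / Alder:18 / Willow:23 / Oak:28] → Dale (15)
Dale → [Upland:8 / Willow:12 / Oak:13 / Alder:19] → Upland (8)
Upland → [Willow:6 / Oak:11 / Alder:21] → Willow (6)
Willow → [Oak:5 / Alder:27] → Oak (5)
Oak → [Alder:32] → Alder (32)
Return Alder→Ivy: 14.
Total = 6 + 15 + 8 + 6 + 5 + 32 + 14 = 86.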